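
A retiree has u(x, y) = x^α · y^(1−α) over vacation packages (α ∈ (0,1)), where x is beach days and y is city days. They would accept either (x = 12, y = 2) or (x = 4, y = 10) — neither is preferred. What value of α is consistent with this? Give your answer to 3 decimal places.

The Cobb–Douglas utilities coincide, so 12^α·2^(1−α) = 4^α·10^(1−α).
(12/4)^α = (10/2)^(1−α); take logs: α·ln(12/4) = (1−α)·ln(10/2), i.e. α·1.098612 = (1−α)·1.609438.
Thus α·(2.708050) = 1.609438, so α = 1.609438/2.708050 ≈ 0.594.

α ≈ 0.594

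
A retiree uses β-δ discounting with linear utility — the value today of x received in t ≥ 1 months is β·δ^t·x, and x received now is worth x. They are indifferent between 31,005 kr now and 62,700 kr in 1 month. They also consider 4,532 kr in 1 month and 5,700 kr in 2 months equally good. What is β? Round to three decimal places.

β ≈ 0.622

From the later pair, β·δ^1·4532 = β·δ^2·5700; dividing through, δ = 4532/5700 = 0.79509.
The first indifference: 31005 = β·δ·62700, so β = 31005/(δ·62700) = 31005/(0.79509·62700) ≈ 0.622.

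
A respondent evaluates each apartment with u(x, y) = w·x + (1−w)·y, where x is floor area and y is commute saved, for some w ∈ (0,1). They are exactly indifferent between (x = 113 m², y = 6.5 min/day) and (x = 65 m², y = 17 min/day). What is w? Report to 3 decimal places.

Equating utilities: w·113 + (1−w)·6.5 = w·65 + (1−w)·17.
w·(113−65) = (1−w)·(17−6.5), i.e. w·48 = (1−w)·10.5.
Hence w = 10.5/(48+10.5) = 10.5/58.5 = 0.179.

w = 0.179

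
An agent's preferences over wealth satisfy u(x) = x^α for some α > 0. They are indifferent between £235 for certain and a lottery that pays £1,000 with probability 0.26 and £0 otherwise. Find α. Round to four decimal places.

α ≈ 0.9302

The lottery's expected utility is 0.26·u(1000) + 0.74·u(0) = 0.26·1000^α (since u(0) = 0 for α > 0).
Equating: 235^α = 0.26·1000^α, i.e. 0.2350^α = 0.26.
Taking logs: α·ln(235/1000) = ln(0.26), so α = -1.3470736 / -1.4481698 ≈ 0.9302.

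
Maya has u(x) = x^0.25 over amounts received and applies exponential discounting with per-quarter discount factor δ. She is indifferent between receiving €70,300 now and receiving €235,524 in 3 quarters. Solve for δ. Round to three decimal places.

δ ≈ 0.904

Indifference means u(70300) = δ^3 · u(235524), so δ^3 = u(70300)/u(235524).
Since u(x) = x^0.25, δ^3 = (70300/235524)^0.25 = 0.29848^0.25 = 0.73915.
Taking the cube root: δ = 0.73915^(1/3) ≈ 0.904.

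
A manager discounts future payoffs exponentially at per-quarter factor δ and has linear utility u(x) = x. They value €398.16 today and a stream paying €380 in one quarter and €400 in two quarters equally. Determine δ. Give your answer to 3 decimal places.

δ ≈ 0.630

Equating present values: 398.16 = 380δ + 400δ².
That is, 400δ² + 380δ − 398.16 = 0, a quadratic in δ.
By the quadratic formula (taking the positive root), δ = (−380 + √781456.00) / 800 ≈ 0.630.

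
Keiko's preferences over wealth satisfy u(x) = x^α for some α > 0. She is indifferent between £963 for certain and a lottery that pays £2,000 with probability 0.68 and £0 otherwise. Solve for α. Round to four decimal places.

α ≈ 0.5277

EU(lottery) = 0.68·2000^α + 0.32·0 = 0.68·2000^α.
Indifference: 963^α = 0.68·2000^α, so (963/2000)^α = 0.68.
α = ln(0.68) / ln(963/2000) = -0.3856625/-0.7308490 ≈ 0.5277.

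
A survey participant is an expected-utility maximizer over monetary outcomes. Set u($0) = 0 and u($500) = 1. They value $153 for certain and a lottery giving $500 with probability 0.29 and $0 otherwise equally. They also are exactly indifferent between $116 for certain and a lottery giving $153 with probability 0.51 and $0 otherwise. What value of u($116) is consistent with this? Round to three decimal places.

The first gamble pins u($153): it must equal 0.29·1 + 0.71·0 = 0.29.
The second indifference gives u($116) = 0.51·u($153) + 0.49·u($0) = 0.51·0.29 + 0.49·0.00 = 0.1479.

0.148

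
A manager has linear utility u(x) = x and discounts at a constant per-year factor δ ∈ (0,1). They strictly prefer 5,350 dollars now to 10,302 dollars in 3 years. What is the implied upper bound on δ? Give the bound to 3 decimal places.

The preference means 5350 > δ^3·10302.
Dividing by 10302: δ^3 < 0.51932. Both sides are positive, so the cube root keeps the direction.
δ < (5350/10302)^(1/3) ≈ 0.804.

δ < 0.804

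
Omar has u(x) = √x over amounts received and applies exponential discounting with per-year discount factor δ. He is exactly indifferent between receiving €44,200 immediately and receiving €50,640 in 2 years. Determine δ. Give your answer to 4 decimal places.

Indifference means u(44200) = δ^2 · u(50640), so δ^2 = u(44200)/u(50640).
With u(x) = √x: δ^2 = √44200/√50640 = √(44200/50640) = 0.93425.
Taking the square root: δ = 0.93425^(1/2) ≈ 0.9666.

δ ≈ 0.9666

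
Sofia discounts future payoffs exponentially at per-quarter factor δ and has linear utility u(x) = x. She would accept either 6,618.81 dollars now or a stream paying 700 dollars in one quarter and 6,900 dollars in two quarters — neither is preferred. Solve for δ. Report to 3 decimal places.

δ ≈ 0.930

Present value of the stream is 700·δ + 6900·δ². Indifference gives 700δ + 6900δ² = 6618.81.
So 6900δ² + 700δ − 6618.81 = 0.
By the quadratic formula (taking the positive root), δ = (−700 + √183169156.00) / 13800 ≈ 0.930.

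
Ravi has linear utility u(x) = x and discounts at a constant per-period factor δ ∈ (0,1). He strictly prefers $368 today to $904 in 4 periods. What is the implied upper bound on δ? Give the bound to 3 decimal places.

Comparing present values: 368 > δ^4·904.
So δ^4 < 368/904 = 0.40708; taking the 4th root of both positive sides preserves the inequality.
δ < 0.40708^(1/4) = 0.799.

δ < 0.799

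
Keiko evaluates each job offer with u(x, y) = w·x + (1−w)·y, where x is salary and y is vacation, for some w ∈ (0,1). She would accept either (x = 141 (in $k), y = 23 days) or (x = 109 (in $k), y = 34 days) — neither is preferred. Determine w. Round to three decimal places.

w = 0.256

Indifference: w·141 + (1−w)·23 = w·109 + (1−w)·34.
Rearranging, 32·w − 11·(1−w) = 0.
Hence w = 11/(32+11) = 11/43 = 0.256.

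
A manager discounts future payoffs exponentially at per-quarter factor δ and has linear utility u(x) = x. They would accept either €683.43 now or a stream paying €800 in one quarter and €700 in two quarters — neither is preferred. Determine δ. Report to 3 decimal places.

δ ≈ 0.570

Equating present values: 683.43 = 800δ + 700δ².
That is, 700δ² + 800δ − 683.43 = 0, a quadratic in δ.
δ = (−800 + √(800² + 4·700·683.43)) / (2·700) = (−800 + √2553604.00) / 1400 ≈ 0.570.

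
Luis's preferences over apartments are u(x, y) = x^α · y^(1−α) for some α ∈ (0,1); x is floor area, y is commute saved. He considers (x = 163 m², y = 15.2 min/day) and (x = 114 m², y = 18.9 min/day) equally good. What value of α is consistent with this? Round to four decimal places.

α ≈ 0.3786

Indifference: 163^α · 15.2^(1−α) = 114^α · 18.9^(1−α).
Taking logs: α·ln 163 + (1−α)·ln 15.2 = α·ln 114 + (1−α)·ln 18.9, i.e. α·0.3575518 = (1−α)·0.2178665.
Thus α·(0.5754183) = 0.2178665, so α = 0.2178665/0.5754183 ≈ 0.3786.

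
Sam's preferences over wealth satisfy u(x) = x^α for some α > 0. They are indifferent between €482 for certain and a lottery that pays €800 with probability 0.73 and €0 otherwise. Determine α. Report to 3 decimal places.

Since u(0) = 0, the lottery's EU is 0.73·800^α.
Equating: 482^α = 0.73·800^α, i.e. 0.6025^α = 0.73.
Take logs: α = ln 0.73 / ln(482/800) ≈ 0.62114.

α ≈ 0.621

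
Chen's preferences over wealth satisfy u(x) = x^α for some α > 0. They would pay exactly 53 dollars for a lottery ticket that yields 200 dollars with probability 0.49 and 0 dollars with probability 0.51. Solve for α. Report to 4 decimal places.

Since u(0) = 0, the lottery's EU is 0.49·200^α.
Equating: 53^α = 0.49·200^α, i.e. 0.2650^α = 0.49.
α = ln(0.49) / ln(53/200) = -0.7133499/-1.3280255 ≈ 0.5372.

α ≈ 0.5372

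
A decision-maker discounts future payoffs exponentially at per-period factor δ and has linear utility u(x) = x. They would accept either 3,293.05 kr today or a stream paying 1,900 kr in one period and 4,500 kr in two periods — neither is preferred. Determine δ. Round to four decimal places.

The stream is worth 1900δ + 4500δ² today, so 1900δ + 4500δ² = 3293.05.
Rearranged: 4500δ² + 1900δ − 3293.05 = 0.
The positive root is δ = [−1900 + √(1900² + 4·4500·3293.05)] / (2·4500) = (−1900 + 7930.000)/9000 ≈ 0.6700.

δ ≈ 0.6700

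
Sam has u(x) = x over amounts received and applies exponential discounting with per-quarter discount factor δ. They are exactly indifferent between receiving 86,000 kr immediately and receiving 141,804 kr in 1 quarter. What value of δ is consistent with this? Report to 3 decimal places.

δ ≈ 0.606

The payoff in 1 quarter is discounted by δ, so u(86000) = δ·u(141804) and δ = u(86000)/u(141804).
With u(x) = x: δ = 86000/141804 = 0.60647.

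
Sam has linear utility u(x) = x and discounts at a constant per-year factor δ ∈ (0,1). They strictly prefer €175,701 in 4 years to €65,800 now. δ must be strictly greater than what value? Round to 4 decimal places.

The preference means 65800 < δ^4·175701.
Dividing by 175701: δ^4 > 0.37450. Both sides are positive, so the 4th root keeps the direction.
δ > 0.37450^(1/4) = 0.7823.

δ > 0.7823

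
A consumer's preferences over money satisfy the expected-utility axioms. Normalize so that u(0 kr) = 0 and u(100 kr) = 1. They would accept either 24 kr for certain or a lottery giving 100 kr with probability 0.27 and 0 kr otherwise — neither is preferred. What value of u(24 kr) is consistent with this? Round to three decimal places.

0.270

By the standard-gamble method, u(24 kr) is just the indifference probability on the best outcome: 0.27.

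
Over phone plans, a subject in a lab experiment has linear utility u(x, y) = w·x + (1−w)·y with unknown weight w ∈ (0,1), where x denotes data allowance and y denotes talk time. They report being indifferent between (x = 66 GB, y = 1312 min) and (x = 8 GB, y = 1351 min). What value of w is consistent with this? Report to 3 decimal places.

w = 0.402

Equating utilities: w·66 + (1−w)·1312 = w·8 + (1−w)·1351.
Collecting terms: w·58 = (1−w)·39.
Hence w = 39/(58+39) = 39/97 = 0.402.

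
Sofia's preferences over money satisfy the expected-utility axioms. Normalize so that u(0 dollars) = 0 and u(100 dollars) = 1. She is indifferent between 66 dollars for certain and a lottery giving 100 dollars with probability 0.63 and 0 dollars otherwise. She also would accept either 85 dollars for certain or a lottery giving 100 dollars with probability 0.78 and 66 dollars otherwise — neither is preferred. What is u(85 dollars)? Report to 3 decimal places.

First, u(66 dollars) = 0.63·u(100 dollars) + 0.37·u(0 dollars) = 0.63.
The second indifference gives u(85 dollars) = 0.78·u(100 dollars) + 0.22·u(66 dollars) = 0.78·1.00 + 0.22·0.63 = 0.9186.

0.919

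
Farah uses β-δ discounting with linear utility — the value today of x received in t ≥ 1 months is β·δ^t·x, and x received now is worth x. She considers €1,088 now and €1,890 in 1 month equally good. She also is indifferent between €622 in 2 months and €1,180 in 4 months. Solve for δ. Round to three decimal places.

The second indifference involves only future payoffs, so β cancels: β·δ^2·622 = β·δ^4·1180, giving δ^2 = 622/1180 = 0.52712, so δ = 0.72603.

δ ≈ 0.726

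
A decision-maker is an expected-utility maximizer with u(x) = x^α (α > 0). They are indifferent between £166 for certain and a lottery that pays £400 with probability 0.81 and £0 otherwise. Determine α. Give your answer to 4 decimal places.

EU(lottery) = 0.81·400^α + 0.19·0 = 0.81·400^α.
Indifference: 166^α = 0.81·400^α, so (166/400)^α = 0.81.
Take logs: α = ln 0.81 / ln(166/400) ≈ 0.239598.

α ≈ 0.2396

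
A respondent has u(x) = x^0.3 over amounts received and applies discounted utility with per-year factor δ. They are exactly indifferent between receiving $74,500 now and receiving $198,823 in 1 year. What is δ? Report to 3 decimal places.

δ ≈ 0.745

Equating discounted utilities: u(74500) = δ·u(198823) ⇒ δ = u(74500)/u(198823).
With u(x) = x^0.3: δ = 74500^0.3/198823^0.3 = (74500/198823)^0.3 = 0.74492.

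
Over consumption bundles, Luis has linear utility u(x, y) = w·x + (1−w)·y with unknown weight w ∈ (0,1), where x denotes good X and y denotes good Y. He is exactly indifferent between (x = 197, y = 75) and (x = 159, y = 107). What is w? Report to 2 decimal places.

w = 0.46

Indifference: w·197 + (1−w)·75 = w·159 + (1−w)·107.
Collecting terms: w·38 = (1−w)·32.
The marginal rate of substitution is 32/38, so w = 32/(38+32) = 0.46.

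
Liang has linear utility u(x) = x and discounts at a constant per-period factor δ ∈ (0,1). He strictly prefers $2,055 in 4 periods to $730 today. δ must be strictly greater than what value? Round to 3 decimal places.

δ > 0.772

Comparing present values: 730 < δ^4·2055.
So δ^4 > 730/2055 = 0.35523; taking the 4th root of both positive sides preserves the inequality.
δ > (730/2055)^(1/4) ≈ 0.772.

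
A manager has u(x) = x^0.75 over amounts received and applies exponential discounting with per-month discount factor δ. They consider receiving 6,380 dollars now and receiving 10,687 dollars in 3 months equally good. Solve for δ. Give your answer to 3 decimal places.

Indifference means u(6380) = δ^3 · u(10687), so δ^3 = u(6380)/u(10687).
Since u(x) = x^0.75, δ^3 = (6380/10687)^0.75 = 0.59699^0.75 = 0.67916.
So δ = 0.67916^(1/3) ≈ 0.879.

δ ≈ 0.879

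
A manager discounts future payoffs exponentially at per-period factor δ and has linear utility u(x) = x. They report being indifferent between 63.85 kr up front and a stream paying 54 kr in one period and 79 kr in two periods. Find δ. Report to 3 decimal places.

δ ≈ 0.620

Equating present values: 63.85 = 54δ + 79δ².
Rearranged: 79δ² + 54δ − 63.85 = 0.
By the quadratic formula (taking the positive root), δ = (−54 + √23092.60) / 158 ≈ 0.620.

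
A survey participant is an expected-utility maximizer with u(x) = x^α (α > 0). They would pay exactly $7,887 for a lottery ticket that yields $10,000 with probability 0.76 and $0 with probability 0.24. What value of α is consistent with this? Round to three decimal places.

α ≈ 1.156

The lottery's expected utility is 0.76·u(10000) + 0.24·u(0) = 0.76·10000^α (since u(0) = 0 for α > 0).
Equating: 7887^α = 0.76·10000^α, i.e. 0.7887^α = 0.76.
Take logs: α = ln 0.76 / ln(7887/10000) ≈ 1.15616.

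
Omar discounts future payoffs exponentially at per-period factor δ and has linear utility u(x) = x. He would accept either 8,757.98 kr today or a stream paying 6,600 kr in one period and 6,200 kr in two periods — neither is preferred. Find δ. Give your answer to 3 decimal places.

δ ≈ 0.770

Equating present values: 8757.98 = 6600δ + 6200δ².
That is, 6200δ² + 6600δ − 8757.98 = 0, a quadratic in δ.
The positive root is δ = [−6600 + √(6600² + 4·6200·8757.98)] / (2·6200) = (−6600 + 16148.000)/12400 ≈ 0.770.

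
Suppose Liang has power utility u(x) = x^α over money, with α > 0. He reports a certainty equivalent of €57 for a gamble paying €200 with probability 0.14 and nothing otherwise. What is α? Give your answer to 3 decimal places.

α ≈ 1.566

Since u(0) = 0, the lottery's EU is 0.14·200^α.
Equating: 57^α = 0.14·200^α, i.e. 0.2850^α = 0.14.
α = ln(0.14) / ln(57/200) = -1.966113/-1.255266 ≈ 1.566.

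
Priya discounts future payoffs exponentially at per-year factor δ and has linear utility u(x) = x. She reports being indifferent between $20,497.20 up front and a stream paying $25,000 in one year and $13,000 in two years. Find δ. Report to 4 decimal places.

δ ≈ 0.6200

The stream is worth 25000δ + 13000δ² today, so 25000δ + 13000δ² = 20497.20.
So 13000δ² + 25000δ − 20497.20 = 0.
The positive root is δ = [−25000 + √(25000² + 4·13000·20497.20)] / (2·13000) = (−25000 + 41120.000)/26000 ≈ 0.6200.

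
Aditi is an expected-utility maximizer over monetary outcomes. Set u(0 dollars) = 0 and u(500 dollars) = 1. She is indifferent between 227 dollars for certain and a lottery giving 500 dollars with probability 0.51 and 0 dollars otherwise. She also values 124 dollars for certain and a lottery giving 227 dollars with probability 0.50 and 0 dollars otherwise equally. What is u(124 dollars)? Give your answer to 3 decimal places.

From the first indifference, u(227 dollars) = 0.51·u(500 dollars) + 0.49·u(0 dollars) = 0.51·1 + 0.49·0 = 0.51.
The second indifference gives u(124 dollars) = 0.50·u(227 dollars) + 0.50·u(0 dollars) = 0.50·0.51 + 0.50·0.00 = 0.2550.

0.255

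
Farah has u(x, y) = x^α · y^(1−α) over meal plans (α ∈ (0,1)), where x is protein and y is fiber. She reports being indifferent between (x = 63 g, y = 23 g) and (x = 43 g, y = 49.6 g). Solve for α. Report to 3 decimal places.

Indifference: 63^α · 23^(1−α) = 43^α · 49.6^(1−α).
Rearrange to (63/43)^α = (49.6/23)^(1−α) and take logs: α·0.381935 = (1−α)·0.768497.
So α/(1−α) = (0.768497)/(0.381935) = 2.012115, and α = 2.012115/3.012115 ≈ 0.668.

α ≈ 0.668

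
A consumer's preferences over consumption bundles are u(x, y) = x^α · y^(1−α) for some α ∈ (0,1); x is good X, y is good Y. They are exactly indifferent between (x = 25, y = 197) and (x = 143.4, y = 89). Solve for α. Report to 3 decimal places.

Set the two utilities equal: 25^α·197^(1−α) = 143.4^α·89^(1−α).
(25/143.4)^α = (89/197)^(1−α); take logs: α·ln(25/143.4) = (1−α)·ln(89/197), i.e. α·-1.746762 = (1−α)·-0.794567.
With A = -1.746762 and B = -0.794567: α·A = (1−α)·B, so α = B/(A+B) = -0.794567/-2.541329 ≈ 0.313.

α ≈ 0.313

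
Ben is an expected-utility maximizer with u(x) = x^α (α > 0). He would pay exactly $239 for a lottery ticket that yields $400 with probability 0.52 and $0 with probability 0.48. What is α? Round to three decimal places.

α ≈ 1.270

EU(lottery) = 0.52·400^α + 0.48·0 = 0.52·400^α.
Setting u(239) equal to that: 239^α = 0.52·400^α ⇒ (239/400)^α = 0.52.
Take logs: α = ln 0.52 / ln(239/400) ≈ 1.26976.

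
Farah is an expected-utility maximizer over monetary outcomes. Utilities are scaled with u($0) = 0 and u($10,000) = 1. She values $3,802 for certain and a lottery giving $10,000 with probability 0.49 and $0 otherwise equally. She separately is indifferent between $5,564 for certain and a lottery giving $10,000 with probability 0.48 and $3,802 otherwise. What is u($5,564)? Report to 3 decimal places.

0.735

The first gamble pins u($3,802): it must equal 0.49·1 + 0.51·0 = 0.49.
Then u($5,564) = 0.48·u($10,000) + 0.52·u($3,802) = 0.48·1.00 + 0.52·0.49 = 0.7348.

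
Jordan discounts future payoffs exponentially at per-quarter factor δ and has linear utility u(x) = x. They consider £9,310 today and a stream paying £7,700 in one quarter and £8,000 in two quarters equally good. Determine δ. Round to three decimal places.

Present value of the stream is 7700·δ + 8000·δ². Indifference gives 7700δ + 8000δ² = 9310.
Rearranged: 8000δ² + 7700δ − 9310 = 0.
δ = (−7700 + √(7700² + 4·8000·9310)) / (2·8000) = (−7700 + √357210000.00) / 16000 ≈ 0.700.

δ ≈ 0.700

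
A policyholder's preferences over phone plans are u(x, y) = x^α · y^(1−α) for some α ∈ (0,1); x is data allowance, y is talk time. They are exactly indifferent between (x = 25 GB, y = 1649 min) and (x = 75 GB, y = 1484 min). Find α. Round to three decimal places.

Indifference: 25^α · 1649^(1−α) = 75^α · 1484^(1−α).
Rearrange to (25/75)^α = (1484/1649)^(1−α) and take logs: α·-1.098612 = (1−α)·-0.105428.
With A = -1.098612 and B = -0.105428: α·A = (1−α)·B, so α = B/(A+B) = -0.105428/-1.204040 ≈ 0.088.

α ≈ 0.088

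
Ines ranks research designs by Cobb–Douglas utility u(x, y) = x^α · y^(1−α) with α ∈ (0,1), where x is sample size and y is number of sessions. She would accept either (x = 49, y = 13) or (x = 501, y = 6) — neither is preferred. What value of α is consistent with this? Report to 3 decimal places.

α ≈ 0.250

Set the two utilities equal: 49^α·13^(1−α) = 501^α·6^(1−α).
(49/501)^α = (6/13)^(1−α); take logs: α·ln(49/501) = (1−α)·ln(6/13), i.e. α·-2.324786 = (1−α)·-0.773190.
With A = -2.324786 and B = -0.773190: α·A = (1−α)·B, so α = B/(A+B) = -0.773190/-3.097976 ≈ 0.250.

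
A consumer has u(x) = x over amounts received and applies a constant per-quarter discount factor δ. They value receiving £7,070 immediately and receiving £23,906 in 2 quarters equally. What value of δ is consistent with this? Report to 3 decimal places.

δ ≈ 0.544

Equating discounted utilities: u(7070) = δ^2·u(23906) ⇒ δ^2 = u(7070)/u(23906).
With u(x) = x: δ^2 = 7070/23906 = 0.29574.
So δ = 0.29574^(1/2) ≈ 0.544.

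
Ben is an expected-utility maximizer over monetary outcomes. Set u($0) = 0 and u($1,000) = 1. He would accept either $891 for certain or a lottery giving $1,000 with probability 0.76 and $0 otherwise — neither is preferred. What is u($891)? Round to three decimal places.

The indifference gives u($891) = 0.76·u($1,000) + 0.24·u($0) = 0.76·1 + 0.24·0 = 0.76.

0.760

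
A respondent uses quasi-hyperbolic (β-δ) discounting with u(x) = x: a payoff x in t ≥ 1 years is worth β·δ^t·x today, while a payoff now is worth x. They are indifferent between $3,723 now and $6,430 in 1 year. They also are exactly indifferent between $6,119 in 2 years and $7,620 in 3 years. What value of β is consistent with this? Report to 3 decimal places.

From the later pair, β·δ^2·6119 = β·δ^3·7620; dividing through, δ = 6119/7620 = 0.80302.
The first indifference: 3723 = β·δ·6430, so β = 3723/(δ·6430) = 3723/(0.80302·6430) ≈ 0.721.

β ≈ 0.721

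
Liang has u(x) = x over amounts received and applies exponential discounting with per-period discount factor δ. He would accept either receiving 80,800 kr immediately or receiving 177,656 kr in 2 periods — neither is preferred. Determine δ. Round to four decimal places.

δ ≈ 0.6744

Indifference means u(80800) = δ^2 · u(177656), so δ^2 = u(80800)/u(177656).
With u(x) = x: δ^2 = 80800/177656 = 0.45481.
Taking the square root: δ = 0.45481^(1/2) ≈ 0.6744.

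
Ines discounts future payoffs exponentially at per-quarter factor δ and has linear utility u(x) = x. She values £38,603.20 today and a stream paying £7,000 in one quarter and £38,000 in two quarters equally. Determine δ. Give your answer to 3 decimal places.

δ ≈ 0.920

The stream is worth 7000δ + 38000δ² today, so 7000δ + 38000δ² = 38603.20.
Rearranged: 38000δ² + 7000δ − 38603.20 = 0.
By the quadratic formula (taking the positive root), δ = (−7000 + √5916686400.00) / 76000 ≈ 0.920.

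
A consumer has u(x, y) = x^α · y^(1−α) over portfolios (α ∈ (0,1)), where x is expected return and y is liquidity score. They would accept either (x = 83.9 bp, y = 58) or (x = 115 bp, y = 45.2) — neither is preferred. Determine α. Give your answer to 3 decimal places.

Indifference: 83.9^α · 58^(1−α) = 115^α · 45.2^(1−α).
Taking logs: α·ln 83.9 + (1−α)·ln 58 = α·ln 115 + (1−α)·ln 45.2, i.e. α·-0.315307 = (1−α)·-0.249346.
With A = -0.315307 and B = -0.249346: α·A = (1−α)·B, so α = B/(A+B) = -0.249346/-0.564653 ≈ 0.442.

α ≈ 0.442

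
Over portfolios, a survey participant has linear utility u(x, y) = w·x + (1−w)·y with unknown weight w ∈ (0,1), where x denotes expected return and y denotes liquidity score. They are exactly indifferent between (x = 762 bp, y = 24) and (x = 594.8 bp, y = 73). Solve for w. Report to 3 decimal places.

Equating utilities: w·762 + (1−w)·24 = w·594.8 + (1−w)·73.
w·(762−594.8) = (1−w)·(73−24), i.e. w·167.2 = (1−w)·49.
So w/(1−w) = 49/167.2 = 0.2931, giving w = 49/(167.2+49) = 0.227.

w = 0.227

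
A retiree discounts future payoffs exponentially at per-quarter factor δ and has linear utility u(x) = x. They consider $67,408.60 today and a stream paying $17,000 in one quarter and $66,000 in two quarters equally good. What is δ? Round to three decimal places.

δ ≈ 0.890

Equating present values: 67408.60 = 17000δ + 66000δ².
So 66000δ² + 17000δ − 67408.60 = 0.
The positive root is δ = [−17000 + √(17000² + 4·66000·67408.60)] / (2·66000) = (−17000 + 134480.000)/132000 ≈ 0.890.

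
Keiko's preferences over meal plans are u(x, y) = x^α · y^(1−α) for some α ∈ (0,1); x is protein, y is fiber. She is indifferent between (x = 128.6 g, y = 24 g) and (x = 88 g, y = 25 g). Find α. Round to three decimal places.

α ≈ 0.097

Indifference: 128.6^α · 24^(1−α) = 88^α · 25^(1−α).
Taking logs: α·ln 128.6 + (1−α)·ln 24 = α·ln 88 + (1−α)·ln 25, i.e. α·0.379370 = (1−α)·0.040822.
Thus α·(0.420192) = 0.040822, so α = 0.040822/0.420192 ≈ 0.097.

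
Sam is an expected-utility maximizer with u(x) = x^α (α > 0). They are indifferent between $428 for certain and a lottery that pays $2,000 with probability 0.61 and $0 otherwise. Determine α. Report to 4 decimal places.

Since u(0) = 0, the lottery's EU is 0.61·2000^α.
Equating: 428^α = 0.61·2000^α, i.e. 0.2140^α = 0.61.
Taking logs: α·ln(428/2000) = ln(0.61), so α = -0.4942963 / -1.5417793 ≈ 0.3206.

α ≈ 0.3206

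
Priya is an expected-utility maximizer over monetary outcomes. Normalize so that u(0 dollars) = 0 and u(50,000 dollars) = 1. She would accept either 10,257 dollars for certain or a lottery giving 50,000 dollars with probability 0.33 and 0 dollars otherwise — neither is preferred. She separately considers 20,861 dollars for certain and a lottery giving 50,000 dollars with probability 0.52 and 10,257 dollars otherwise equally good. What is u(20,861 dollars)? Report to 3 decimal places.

0.678

From the first indifference, u(10,257 dollars) = 0.33·u(50,000 dollars) + 0.67·u(0 dollars) = 0.33·1 + 0.67·0 = 0.33.
Chaining: u(20,861 dollars) = 0.52·1.00 + 0.48·0.33 = 0.6784.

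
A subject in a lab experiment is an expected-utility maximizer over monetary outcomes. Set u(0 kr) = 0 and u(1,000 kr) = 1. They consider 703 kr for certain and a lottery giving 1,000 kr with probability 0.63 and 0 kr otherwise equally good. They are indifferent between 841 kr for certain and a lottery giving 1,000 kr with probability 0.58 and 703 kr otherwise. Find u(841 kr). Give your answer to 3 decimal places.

From the first indifference, u(703 kr) = 0.63·u(1,000 kr) + 0.37·u(0 kr) = 0.63·1 + 0.37·0 = 0.63.
Then u(841 kr) = 0.58·u(1,000 kr) + 0.42·u(703 kr) = 0.58·1.00 + 0.42·0.63 = 0.8446.

0.845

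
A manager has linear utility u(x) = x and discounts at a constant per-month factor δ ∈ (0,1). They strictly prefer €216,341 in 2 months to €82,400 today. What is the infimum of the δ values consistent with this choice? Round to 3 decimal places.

δ > 0.617

Comparing present values: 82400 < δ^2·216341.
Hence δ^2 > 82400/216341 = 0.38088, and x ↦ x^(1/2) is increasing on (0,∞).
δ > (82400/216341)^(1/2) ≈ 0.617.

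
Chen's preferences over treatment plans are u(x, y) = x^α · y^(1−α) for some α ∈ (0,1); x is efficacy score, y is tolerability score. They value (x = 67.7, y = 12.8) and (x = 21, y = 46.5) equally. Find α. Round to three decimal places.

α ≈ 0.524

The Cobb–Douglas utilities coincide, so 67.7^α·12.8^(1−α) = 21^α·46.5^(1−α).
Rearrange to (67.7/21)^α = (46.5/12.8)^(1−α) and take logs: α·1.170564 = (1−α)·1.290007.
So α/(1−α) = (1.290007)/(1.170564) = 1.102039, and α = 1.102039/2.102039 ≈ 0.524.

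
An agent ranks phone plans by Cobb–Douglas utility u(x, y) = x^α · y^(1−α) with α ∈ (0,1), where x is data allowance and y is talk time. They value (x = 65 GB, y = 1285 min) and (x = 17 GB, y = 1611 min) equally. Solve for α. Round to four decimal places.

The Cobb–Douglas utilities coincide, so 65^α·1285^(1−α) = 17^α·1611^(1−α).
Taking logs: α·ln 65 + (1−α)·ln 1285 = α·ln 17 + (1−α)·ln 1611, i.e. α·1.3411739 = (1−α)·0.2260964.
With A = 1.3411739 and B = 0.2260964: α·A = (1−α)·B, so α = B/(A+B) = 0.2260964/1.5672703 ≈ 0.1443.

α ≈ 0.1443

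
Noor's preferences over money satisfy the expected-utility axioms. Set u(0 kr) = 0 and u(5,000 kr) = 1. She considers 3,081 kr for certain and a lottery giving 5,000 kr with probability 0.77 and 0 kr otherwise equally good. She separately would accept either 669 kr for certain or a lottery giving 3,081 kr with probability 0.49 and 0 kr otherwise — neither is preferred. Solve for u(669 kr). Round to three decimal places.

0.377

The first gamble pins u(3,081 kr): it must equal 0.77·1 + 0.23·0 = 0.77.
Then u(669 kr) = 0.49·u(3,081 kr) + 0.51·u(0 kr) = 0.49·0.77 + 0.51·0.00 = 0.3773.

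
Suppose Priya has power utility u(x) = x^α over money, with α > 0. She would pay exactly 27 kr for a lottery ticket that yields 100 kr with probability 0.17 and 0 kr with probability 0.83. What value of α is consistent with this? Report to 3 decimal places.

EU(lottery) = 0.17·100^α + 0.83·0 = 0.17·100^α.
Setting u(27) equal to that: 27^α = 0.17·100^α ⇒ (27/100)^α = 0.17.
Take logs: α = ln 0.17 / ln(27/100) ≈ 1.35333.

α ≈ 1.353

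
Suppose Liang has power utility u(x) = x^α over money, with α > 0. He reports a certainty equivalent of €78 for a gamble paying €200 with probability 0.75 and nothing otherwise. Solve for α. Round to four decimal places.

α ≈ 0.3055

Since u(0) = 0, the lottery's EU is 0.75·200^α.
Indifference: 78^α = 0.75·200^α, so (78/200)^α = 0.75.
α = ln(0.75) / ln(78/200) = -0.2876821/-0.9416085 ≈ 0.3055.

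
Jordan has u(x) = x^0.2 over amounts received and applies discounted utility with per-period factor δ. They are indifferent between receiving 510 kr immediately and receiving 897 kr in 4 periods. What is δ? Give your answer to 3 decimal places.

δ ≈ 0.972

The payoff in 4 periods is discounted by δ^4, so u(510) = δ^4·u(897) and δ^4 = u(510)/u(897).
With u(x) = x^0.2: δ^4 = 510^0.2/897^0.2 = (510/897)^0.2 = 0.89321.
So δ = 0.89321^(1/4) ≈ 0.972.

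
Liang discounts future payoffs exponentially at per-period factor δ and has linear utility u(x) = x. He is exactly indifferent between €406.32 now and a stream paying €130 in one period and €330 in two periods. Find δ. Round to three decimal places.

δ ≈ 0.930

Equating present values: 406.32 = 130δ + 330δ².
That is, 330δ² + 130δ − 406.32 = 0, a quadratic in δ.
δ = (−130 + √(130² + 4·330·406.32)) / (2·330) = (−130 + √553242.40) / 660 ≈ 0.930.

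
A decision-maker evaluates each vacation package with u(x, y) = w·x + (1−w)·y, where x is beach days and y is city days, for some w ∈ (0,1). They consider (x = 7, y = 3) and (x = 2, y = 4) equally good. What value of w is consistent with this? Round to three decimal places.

u(7,3) = u(2,4) means w·7 + (1−w)·3 = w·2 + (1−w)·4.
Rearranging, 5·w − 1·(1−w) = 0.
So w/(1−w) = 1/5 = 0.2000, giving w = 1/(5+1) = 0.167.

w = 0.167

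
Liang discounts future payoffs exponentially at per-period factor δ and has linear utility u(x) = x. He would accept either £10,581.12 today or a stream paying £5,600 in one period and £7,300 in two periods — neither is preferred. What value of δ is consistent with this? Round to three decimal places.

Present value of the stream is 5600·δ + 7300·δ². Indifference gives 5600δ + 7300δ² = 10581.12.
Rearranged: 7300δ² + 5600δ − 10581.12 = 0.
δ = (−5600 + √(5600² + 4·7300·10581.12)) / (2·7300) = (−5600 + √340328704.00) / 14600 ≈ 0.880.

δ ≈ 0.880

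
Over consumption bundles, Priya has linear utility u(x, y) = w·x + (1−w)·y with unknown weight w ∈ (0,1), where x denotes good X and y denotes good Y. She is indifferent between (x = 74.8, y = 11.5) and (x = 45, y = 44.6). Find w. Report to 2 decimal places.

u(74.8,11.5) = u(45,44.6) means w·74.8 + (1−w)·11.5 = w·45 + (1−w)·44.6.
w·(74.8−45) = (1−w)·(44.6−11.5), i.e. w·29.8 = (1−w)·33.1.
Hence w = 33.1/(29.8+33.1) = 33.1/62.9 = 0.53.

w = 0.53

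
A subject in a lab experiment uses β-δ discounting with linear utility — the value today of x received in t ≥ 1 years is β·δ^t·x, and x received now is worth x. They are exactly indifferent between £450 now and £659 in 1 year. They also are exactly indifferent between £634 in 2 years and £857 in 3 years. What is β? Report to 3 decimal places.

β ≈ 0.923

Both payoffs in the second observation are in the future, so β drops out: δ^2·634 = δ^3·857 ⇒ δ = 634/857 = 0.73979.
The first indifference: 450 = β·δ·659, so β = 450/(δ·659) = 450/(0.73979·659) ≈ 0.923.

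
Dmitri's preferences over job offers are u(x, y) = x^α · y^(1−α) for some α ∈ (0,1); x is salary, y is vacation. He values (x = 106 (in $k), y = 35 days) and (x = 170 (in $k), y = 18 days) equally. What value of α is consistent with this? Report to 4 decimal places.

Indifference: 106^α · 35^(1−α) = 170^α · 18^(1−α).
(106/170)^α = (18/35)^(1−α); take logs: α·ln(106/170) = (1−α)·ln(18/35), i.e. α·-0.4723593 = (1−α)·-0.6649763.
So α/(1−α) = (-0.6649763)/(-0.4723593) = 1.4077765, and α = 1.4077765/2.4077765 ≈ 0.5847.

α ≈ 0.5847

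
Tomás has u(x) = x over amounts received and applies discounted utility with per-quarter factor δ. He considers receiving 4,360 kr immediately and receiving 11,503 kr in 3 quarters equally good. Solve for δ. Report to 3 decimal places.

The payoff in 3 quarters is discounted by δ^3, so u(4360) = δ^3·u(11503) and δ^3 = u(4360)/u(11503).
With u(x) = x: δ^3 = 4360/11503 = 0.37903.
Taking the cube root: δ = 0.37903^(1/3) ≈ 0.724.

δ ≈ 0.724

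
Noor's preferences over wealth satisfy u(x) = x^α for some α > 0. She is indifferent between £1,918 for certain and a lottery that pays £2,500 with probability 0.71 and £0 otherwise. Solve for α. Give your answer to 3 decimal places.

Since u(0) = 0, the lottery's EU is 0.71·2500^α.
Setting u(1918) equal to that: 1918^α = 0.71·2500^α ⇒ (1918/2500)^α = 0.71.
Taking logs: α·ln(1918/2500) = ln(0.71), so α = -0.342490 / -0.265008 ≈ 1.292.

α ≈ 1.292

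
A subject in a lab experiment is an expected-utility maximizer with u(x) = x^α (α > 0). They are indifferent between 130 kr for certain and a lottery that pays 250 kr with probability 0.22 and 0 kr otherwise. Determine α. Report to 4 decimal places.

Since u(0) = 0, the lottery's EU is 0.22·250^α.
Indifference: 130^α = 0.22·250^α, so (130/250)^α = 0.22.
Taking logs: α·ln(130/250) = ln(0.22), so α = -1.5141277 / -0.6539265 ≈ 2.3154.

α ≈ 2.3154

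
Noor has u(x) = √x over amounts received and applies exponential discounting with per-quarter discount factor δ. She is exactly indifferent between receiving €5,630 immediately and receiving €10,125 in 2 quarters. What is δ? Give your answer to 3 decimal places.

δ ≈ 0.864

Indifference means u(5630) = δ^2 · u(10125), so δ^2 = u(5630)/u(10125).
Since u(x) = √x, δ^2 = √(5630/10125) = 0.74569.
So δ = 0.74569^(1/2) ≈ 0.864.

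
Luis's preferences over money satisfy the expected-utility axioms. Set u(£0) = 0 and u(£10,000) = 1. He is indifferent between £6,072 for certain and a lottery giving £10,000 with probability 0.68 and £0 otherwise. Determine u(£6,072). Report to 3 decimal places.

The indifference gives u(£6,072) = 0.68·u(£10,000) + 0.32·u(£0) = 0.68·1 + 0.32·0 = 0.68.

0.680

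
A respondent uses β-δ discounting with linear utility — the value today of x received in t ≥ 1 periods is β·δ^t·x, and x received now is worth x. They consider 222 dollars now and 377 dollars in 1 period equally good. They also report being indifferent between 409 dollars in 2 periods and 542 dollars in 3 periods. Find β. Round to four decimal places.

β ≈ 0.7803

Both payoffs in the second observation are in the future, so β drops out: δ^2·409 = δ^3·542 ⇒ δ = 409/542 = 0.75461.
Now use the now-vs-future pair: 222 = β·δ·377 gives β = 222/(0.75461·377) ≈ 0.7803.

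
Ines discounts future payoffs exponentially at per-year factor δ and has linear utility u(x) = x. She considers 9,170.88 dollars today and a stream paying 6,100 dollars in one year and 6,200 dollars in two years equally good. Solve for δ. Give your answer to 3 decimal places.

Present value of the stream is 6100·δ + 6200·δ². Indifference gives 6100δ + 6200δ² = 9170.88.
So 6200δ² + 6100δ − 9170.88 = 0.
By the quadratic formula (taking the positive root), δ = (−6100 + √264647824.00) / 12400 ≈ 0.820.

δ ≈ 0.820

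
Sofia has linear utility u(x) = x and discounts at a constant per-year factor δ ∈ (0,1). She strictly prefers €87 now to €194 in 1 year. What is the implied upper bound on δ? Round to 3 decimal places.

δ < 0.448

Comparing present values: 87 > δ·194.
Dividing through by 194 gives δ < 0.44845.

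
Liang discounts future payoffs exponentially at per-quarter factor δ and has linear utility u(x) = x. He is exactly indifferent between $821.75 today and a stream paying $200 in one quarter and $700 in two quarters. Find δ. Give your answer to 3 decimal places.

The stream is worth 200δ + 700δ² today, so 200δ + 700δ² = 821.75.
Rearranged: 700δ² + 200δ − 821.75 = 0.
δ = (−200 + √(200² + 4·700·821.75)) / (2·700) = (−200 + √2340900.00) / 1400 ≈ 0.950.

δ ≈ 0.950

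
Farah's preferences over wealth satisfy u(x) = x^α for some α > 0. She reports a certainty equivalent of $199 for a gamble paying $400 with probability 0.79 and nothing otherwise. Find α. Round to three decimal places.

The lottery's expected utility is 0.79·u(400) + 0.21·u(0) = 0.79·400^α (since u(0) = 0 for α > 0).
Indifference: 199^α = 0.79·400^α, so (199/400)^α = 0.79.
Taking logs: α·ln(199/400) = ln(0.79), so α = -0.235722 / -0.698160 ≈ 0.338.

α ≈ 0.338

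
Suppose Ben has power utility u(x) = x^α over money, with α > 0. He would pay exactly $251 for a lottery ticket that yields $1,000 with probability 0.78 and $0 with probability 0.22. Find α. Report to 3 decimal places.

α ≈ 0.180

EU(lottery) = 0.78·1000^α + 0.22·0 = 0.78·1000^α.
Equating: 251^α = 0.78·1000^α, i.e. 0.2510^α = 0.78.
Take logs: α = ln 0.78 / ln(251/1000) ≈ 0.17974.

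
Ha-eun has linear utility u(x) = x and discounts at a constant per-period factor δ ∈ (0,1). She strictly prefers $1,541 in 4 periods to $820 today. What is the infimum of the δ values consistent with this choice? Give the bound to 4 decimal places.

Under u(x) = x this choice says 820 < δ^4·1541.
Hence δ^4 > 820/1541 = 0.53212, and x ↦ x^(1/4) is increasing on (0,∞).
δ > (820/1541)^(1/4) ≈ 0.8541.

δ > 0.8541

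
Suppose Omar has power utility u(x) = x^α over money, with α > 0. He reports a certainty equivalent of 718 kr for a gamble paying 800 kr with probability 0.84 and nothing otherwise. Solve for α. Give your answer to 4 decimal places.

α ≈ 1.6123

EU(lottery) = 0.84·800^α + 0.16·0 = 0.84·800^α.
Indifference: 718^α = 0.84·800^α, so (718/800)^α = 0.84.
Take logs: α = ln 0.84 / ln(718/800) ≈ 1.612261.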